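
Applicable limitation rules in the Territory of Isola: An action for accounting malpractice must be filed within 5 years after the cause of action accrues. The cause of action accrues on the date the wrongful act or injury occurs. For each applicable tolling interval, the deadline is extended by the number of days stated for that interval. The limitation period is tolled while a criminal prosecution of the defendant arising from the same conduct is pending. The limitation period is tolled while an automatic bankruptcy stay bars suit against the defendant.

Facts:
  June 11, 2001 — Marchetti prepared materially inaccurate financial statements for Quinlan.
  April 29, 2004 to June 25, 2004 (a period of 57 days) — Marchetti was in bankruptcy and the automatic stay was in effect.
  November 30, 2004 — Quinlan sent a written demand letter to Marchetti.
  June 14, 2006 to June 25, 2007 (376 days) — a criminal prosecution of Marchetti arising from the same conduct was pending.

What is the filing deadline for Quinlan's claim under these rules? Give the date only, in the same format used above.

The claim accrued on June 11, 2001, when the wrongful act occurred.
5 years from June 11, 2001 is June 11, 2006.
The period was tolled for 57 days by the automatic bankruptcy stay (April 29, 2004 to June 25, 2004), pushing the deadline to August 7, 2006.
Because the pending criminal prosecution ran from June 14, 2006 to June 25, 2007, the deadline is extended by 376 days to August 18, 2007.
None of the other events listed affects the running of the period under the stated rules.

August 18, 2007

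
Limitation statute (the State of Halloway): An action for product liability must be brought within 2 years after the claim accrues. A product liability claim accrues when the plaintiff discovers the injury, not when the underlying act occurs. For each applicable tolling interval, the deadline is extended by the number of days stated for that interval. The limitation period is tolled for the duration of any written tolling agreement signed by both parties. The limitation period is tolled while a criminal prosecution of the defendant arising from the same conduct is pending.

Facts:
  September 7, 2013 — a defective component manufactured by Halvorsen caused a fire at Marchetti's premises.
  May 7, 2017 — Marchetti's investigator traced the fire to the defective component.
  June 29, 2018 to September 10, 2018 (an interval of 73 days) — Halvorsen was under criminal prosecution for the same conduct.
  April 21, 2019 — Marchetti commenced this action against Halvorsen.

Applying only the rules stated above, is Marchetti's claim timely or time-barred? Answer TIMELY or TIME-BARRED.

TIMELY

Under the discovery rule, the claim accrued on May 7, 2017, when Marchetti discovered the injury — not on the September 7, 2013 date of the underlying act.
Adding the 2 years base period to May 7, 2017 gives a deadline of May 7, 2019, before any tolling.
The pending criminal prosecution from June 29, 2018 to September 10, 2018 tolled the period for 73 days, extending the deadline to July 19, 2019.
Filing on April 21, 2019 beat the July 19, 2019 deadline — the action is timely.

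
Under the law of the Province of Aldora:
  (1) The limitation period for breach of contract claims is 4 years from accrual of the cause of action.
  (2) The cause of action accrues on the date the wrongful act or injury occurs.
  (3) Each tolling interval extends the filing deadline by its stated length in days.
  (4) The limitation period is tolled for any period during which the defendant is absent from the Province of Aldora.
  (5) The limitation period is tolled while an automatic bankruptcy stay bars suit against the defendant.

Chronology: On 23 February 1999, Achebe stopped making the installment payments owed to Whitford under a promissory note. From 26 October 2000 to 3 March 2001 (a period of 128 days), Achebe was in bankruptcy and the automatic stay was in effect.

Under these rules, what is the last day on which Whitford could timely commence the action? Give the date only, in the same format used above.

1 July 2003

The claim accrued on 23 February 1999, when the wrongful act occurred.
The untolled deadline — 4 years after 23 February 1999 — is 23 February 2003.
The automatic bankruptcy stay from 26 October 2000 to 3 March 2001 tolled the period for 128 days, extending the deadline to 1 July 2003.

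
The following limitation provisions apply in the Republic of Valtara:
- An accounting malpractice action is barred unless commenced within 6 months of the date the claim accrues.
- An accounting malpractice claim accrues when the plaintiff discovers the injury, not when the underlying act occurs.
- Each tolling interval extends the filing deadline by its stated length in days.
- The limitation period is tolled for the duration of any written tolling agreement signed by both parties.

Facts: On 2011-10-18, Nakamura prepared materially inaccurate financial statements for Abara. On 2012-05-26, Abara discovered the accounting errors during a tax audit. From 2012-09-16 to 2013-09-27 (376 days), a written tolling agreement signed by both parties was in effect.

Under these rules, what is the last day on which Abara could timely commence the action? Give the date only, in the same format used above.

2013-12-07

Under the discovery rule, the claim accrued on 2012-05-26, when Abara discovered the injury — not on the 2011-10-18 date of the underlying act.
The untolled deadline — 6 months after 2012-05-26 — is 2012-11-26.
The written tolling agreement from 2012-09-16 to 2013-09-27 tolled the period for 376 days, extending the deadline to 2013-12-07.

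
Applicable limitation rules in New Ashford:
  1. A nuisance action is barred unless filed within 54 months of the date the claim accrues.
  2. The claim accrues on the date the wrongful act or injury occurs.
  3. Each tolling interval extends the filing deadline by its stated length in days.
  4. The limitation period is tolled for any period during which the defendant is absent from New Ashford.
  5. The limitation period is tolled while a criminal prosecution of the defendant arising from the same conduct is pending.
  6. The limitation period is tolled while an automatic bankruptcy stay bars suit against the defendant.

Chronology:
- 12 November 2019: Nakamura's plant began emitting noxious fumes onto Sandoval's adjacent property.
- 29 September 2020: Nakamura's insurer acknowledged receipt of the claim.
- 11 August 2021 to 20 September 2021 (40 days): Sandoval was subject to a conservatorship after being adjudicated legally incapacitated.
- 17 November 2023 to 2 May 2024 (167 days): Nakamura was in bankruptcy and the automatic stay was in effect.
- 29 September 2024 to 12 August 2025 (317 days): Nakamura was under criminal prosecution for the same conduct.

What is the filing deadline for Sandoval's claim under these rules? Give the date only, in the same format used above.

8 September 2025

The claim accrued on 12 November 2019, when the wrongful act occurred.
Adding the 54 months base period to 12 November 2019 gives a deadline of 12 May 2024, before any tolling.
Because the automatic bankruptcy stay ran from 17 November 2023 to 2 May 2024, the deadline is extended by 167 days to 26 October 2024.
The period was tolled for 317 days by the pending criminal prosecution (29 September 2024 to 12 August 2025), pushing the deadline to 8 September 2025.
No stated provision tolls the period for the plaintiff's incapacity, so the interval from 11 August 2021 to 20 September 2021 has no effect on the deadline.
The other events in the timeline have no effect on the limitation period under the stated rules.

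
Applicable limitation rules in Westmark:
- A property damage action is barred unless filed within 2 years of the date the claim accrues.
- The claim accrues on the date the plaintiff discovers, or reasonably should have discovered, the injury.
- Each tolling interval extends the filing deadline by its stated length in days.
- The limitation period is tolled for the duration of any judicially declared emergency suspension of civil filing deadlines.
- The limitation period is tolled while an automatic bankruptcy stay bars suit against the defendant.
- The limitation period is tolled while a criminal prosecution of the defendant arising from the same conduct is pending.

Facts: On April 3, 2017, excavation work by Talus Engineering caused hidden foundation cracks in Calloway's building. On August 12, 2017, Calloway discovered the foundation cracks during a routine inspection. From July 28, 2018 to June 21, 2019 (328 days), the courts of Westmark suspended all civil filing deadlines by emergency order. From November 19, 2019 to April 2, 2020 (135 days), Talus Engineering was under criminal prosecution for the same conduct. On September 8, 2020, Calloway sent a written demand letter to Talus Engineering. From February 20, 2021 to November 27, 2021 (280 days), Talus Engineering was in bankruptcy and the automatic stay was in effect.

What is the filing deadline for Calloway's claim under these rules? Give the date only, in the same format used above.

The claim did not accrue until Calloway discovered the injury on August 12, 2017; the April 3, 2017 act date does not start the clock under the stated rule.
Adding the 2 years base period to August 12, 2017 gives a deadline of August 12, 2019, before any tolling.
Because the emergency suspension of filing deadlines ran from July 28, 2018 to June 21, 2019, the deadline is extended by 328 days to July 5, 2020.
The period was tolled for 135 days by the pending criminal prosecution (November 19, 2019 to April 2, 2020), pushing the deadline to November 17, 2020.
The automatic bankruptcy stay starting February 20, 2021 came too late — the period had run on November 17, 2020 — and so does not extend the deadline.
Nothing else in the chronology tolls or restarts the period.

November 17, 2020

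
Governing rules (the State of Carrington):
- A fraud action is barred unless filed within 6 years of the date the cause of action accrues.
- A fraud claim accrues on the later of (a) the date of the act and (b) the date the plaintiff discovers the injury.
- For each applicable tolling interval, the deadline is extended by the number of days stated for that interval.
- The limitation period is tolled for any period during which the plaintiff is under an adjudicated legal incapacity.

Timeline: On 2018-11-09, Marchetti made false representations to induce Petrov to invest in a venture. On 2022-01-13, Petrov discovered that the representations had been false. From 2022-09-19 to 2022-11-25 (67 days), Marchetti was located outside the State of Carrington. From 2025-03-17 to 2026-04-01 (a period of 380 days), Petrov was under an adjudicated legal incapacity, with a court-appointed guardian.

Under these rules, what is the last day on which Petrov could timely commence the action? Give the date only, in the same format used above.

2029-01-27

Because discovery on 2022-01-13 post-dates the 2018-11-09 act, accrual under the later-of rule falls on 2022-01-13.
Adding the 6 years base period to 2022-01-13 gives a deadline of 2028-01-13, before any tolling.
Because the plaintiff's legal incapacity ran from 2025-03-17 to 2026-04-01, the deadline is extended by 380 days to 2029-01-27.
Although the defendant's absence ran from 2022-09-19 to 2022-11-25, the stated rules do not make that a tolling event, so it is disregarded.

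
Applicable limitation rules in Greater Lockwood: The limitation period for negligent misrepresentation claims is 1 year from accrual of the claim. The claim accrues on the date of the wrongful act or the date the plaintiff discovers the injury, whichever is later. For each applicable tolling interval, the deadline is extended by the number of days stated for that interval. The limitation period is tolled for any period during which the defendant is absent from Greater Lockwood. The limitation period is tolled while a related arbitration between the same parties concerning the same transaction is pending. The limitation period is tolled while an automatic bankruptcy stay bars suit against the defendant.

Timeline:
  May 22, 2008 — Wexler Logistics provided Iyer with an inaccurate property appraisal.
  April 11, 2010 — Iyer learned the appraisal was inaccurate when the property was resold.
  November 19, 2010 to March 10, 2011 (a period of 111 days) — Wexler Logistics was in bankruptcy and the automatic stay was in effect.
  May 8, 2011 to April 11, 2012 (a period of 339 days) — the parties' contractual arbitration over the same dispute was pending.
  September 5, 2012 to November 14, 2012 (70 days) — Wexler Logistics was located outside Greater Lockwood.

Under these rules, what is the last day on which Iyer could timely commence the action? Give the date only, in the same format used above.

July 4, 2012

Taking the later of the act (May 22, 2008) and discovery (April 11, 2010), the claim accrued on April 11, 2010.
The untolled deadline — 1 year after April 11, 2010 — is April 11, 2011.
Because the automatic bankruptcy stay ran from November 19, 2010 to March 10, 2011, the deadline is extended by 111 days to July 31, 2011.
The period was tolled for 339 days by the pending related arbitration (May 8, 2011 to April 11, 2012), pushing the deadline to July 4, 2012.
The defendant's absence from the jurisdiction starting September 5, 2012 came too late — the period had run on July 4, 2012 — and so does not extend the deadline.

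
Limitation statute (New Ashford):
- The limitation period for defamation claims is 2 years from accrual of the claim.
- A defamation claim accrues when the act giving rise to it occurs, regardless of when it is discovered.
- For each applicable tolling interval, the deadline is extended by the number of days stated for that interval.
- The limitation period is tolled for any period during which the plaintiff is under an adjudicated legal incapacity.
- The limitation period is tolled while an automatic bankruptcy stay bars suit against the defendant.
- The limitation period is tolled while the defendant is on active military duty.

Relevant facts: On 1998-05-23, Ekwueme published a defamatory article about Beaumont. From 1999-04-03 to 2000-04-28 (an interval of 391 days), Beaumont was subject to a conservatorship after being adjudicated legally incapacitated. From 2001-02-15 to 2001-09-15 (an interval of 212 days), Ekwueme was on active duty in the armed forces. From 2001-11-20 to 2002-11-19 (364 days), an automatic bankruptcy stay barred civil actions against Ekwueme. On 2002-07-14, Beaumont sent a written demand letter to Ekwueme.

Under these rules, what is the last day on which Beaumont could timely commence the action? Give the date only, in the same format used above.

2003-01-15

The claim accrued on 1998-05-23, the date of the act.
Adding the 2 years base period to 1998-05-23 gives a deadline of 2000-05-23, before any tolling.
The period was tolled for 391 days by the plaintiff's legal incapacity (1999-04-03 to 2000-04-28), pushing the deadline to 2001-06-18.
The defendant's active military service from 2001-02-15 to 2001-09-15 tolled the period for 212 days, extending the deadline to 2002-01-16.
The automatic bankruptcy stay from 2001-11-20 to 2002-11-19 tolled the period for 364 days, extending the deadline to 2003-01-15.
Nothing else in the chronology tolls or restarts the period.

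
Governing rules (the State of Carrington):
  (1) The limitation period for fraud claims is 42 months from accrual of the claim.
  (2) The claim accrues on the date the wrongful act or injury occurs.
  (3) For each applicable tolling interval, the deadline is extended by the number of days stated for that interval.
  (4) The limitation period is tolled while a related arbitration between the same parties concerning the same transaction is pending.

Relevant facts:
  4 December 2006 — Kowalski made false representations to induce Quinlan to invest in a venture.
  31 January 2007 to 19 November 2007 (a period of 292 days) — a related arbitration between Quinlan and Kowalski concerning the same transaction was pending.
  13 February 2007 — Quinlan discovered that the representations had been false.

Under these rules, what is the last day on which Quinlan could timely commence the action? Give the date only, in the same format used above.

23 March 2011

Accrual is governed by the date of the act, so the period began to run on 4 December 2006; the later discovery on 13 February 2007 is irrelevant under the stated rule.
The untolled deadline — 42 months after 4 December 2006 — is 4 June 2010.
The pending related arbitration from 31 January 2007 to 19 November 2007 tolled the period for 292 days, extending the deadline to 23 March 2011.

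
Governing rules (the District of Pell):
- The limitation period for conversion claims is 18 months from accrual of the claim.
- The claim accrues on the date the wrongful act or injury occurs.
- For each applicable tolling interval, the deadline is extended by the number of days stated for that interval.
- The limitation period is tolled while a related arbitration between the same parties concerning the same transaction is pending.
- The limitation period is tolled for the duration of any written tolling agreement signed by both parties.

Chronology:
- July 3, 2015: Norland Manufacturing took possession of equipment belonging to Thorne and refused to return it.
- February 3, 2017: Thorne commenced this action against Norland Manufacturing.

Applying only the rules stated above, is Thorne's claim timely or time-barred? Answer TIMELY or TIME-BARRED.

The limitation period began to run on July 3, 2015.
18 months from July 3, 2015 is January 3, 2017.
The February 3, 2017 filing falls after the January 3, 2017 deadline; the claim is time-barred.

TIME-BARRED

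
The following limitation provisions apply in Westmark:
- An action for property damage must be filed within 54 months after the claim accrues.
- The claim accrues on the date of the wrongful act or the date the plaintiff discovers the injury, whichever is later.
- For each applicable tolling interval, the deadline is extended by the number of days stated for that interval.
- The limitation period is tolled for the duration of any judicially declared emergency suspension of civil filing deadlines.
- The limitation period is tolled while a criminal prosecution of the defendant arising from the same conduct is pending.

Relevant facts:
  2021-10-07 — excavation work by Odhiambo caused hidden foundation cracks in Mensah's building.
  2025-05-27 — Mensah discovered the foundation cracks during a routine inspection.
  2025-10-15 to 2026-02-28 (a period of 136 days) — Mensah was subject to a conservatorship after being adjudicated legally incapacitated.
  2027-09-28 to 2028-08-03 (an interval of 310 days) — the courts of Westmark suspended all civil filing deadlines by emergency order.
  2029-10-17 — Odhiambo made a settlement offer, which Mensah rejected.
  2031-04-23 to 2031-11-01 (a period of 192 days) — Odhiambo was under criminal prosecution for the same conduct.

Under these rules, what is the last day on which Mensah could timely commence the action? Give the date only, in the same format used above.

The claim accrued on 2025-05-27 — the later of the 2021-10-07 act and the 2025-05-27 discovery.
54 months from 2025-05-27 is 2029-11-27.
The period was tolled for 310 days by the emergency suspension of filing deadlines (2027-09-28 to 2028-08-03), pushing the deadline to 2030-10-03.
By the time the pending criminal prosecution began on 2031-04-23, the limitation period had already expired on 2030-10-03; that interval cannot revive it.
The plaintiff's legal incapacity from 2025-10-15 to 2026-02-28 does not toll the period, because no stated rule makes the plaintiff's incapacity a tolling event.
Nothing else in the chronology tolls or restarts the period.

2030-10-03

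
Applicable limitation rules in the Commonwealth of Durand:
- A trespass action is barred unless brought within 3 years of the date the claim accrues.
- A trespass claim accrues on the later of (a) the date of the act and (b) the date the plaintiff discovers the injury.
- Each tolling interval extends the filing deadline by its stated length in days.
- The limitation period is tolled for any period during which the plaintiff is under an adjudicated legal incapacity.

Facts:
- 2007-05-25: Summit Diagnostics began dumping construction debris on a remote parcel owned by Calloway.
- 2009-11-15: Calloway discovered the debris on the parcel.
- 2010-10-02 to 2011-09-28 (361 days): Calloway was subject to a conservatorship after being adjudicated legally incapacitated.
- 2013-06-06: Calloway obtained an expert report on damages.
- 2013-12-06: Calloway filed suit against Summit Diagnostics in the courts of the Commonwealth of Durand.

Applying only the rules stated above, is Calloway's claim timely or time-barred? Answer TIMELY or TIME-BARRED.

TIME-BARRED

Taking the later of the act (2007-05-25) and discovery (2009-11-15), the claim accrued on 2009-11-15.
The untolled deadline — 3 years after 2009-11-15 — is 2012-11-15.
The period was tolled for 361 days by the plaintiff's legal incapacity (2010-10-02 to 2011-09-28), pushing the deadline to 2013-11-11.
None of the other events listed affects the running of the period under the stated rules.
The 2013-12-06 filing falls after the 2013-11-11 deadline; the claim is time-barred.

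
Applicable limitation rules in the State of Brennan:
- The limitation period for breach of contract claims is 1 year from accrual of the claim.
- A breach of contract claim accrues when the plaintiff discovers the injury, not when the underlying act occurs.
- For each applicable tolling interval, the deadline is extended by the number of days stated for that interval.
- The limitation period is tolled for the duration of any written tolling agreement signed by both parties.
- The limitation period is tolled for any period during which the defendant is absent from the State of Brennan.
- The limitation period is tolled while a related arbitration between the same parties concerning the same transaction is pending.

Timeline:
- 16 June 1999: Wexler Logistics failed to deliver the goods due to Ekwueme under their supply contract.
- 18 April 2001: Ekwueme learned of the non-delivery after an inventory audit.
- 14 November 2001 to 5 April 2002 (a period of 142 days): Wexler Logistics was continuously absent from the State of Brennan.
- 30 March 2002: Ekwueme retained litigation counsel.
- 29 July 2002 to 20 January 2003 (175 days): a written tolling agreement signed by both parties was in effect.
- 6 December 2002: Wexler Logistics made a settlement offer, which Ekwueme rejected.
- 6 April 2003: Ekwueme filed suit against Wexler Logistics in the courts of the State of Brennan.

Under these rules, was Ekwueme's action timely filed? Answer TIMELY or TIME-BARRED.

Accrual is tied to discovery, so the period began on 18 April 2001 rather than on 16 June 1999 when the act occurred.
1 year from 18 April 2001 is 18 April 2002.
Because the defendant's absence from the jurisdiction ran from 14 November 2001 to 5 April 2002, the deadline is extended by 142 days to 7 September 2002.
The written tolling agreement from 29 July 2002 to 20 January 2003 tolled the period for 175 days, extending the deadline to 1 March 2003.
The other events in the timeline have no effect on the limitation period under the stated rules.
The 6 April 2003 filing falls after the 1 March 2003 deadline; the claim is time-barred.

TIME-BARRED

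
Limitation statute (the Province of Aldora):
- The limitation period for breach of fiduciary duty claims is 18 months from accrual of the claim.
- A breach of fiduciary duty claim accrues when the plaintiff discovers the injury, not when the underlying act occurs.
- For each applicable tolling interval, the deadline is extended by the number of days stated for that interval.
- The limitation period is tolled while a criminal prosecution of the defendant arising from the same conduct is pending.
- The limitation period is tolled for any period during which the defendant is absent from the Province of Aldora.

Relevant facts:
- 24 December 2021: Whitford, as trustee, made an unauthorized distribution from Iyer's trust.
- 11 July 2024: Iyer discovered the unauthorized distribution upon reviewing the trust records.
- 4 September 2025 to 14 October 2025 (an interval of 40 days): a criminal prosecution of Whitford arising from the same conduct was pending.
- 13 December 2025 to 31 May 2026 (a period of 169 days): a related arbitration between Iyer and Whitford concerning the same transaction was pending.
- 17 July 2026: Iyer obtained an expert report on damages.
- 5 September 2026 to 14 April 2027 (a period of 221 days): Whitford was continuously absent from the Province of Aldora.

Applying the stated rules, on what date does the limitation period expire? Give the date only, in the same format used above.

20 February 2026

Under the discovery rule, the claim accrued on 11 July 2024, when Iyer discovered the injury — not on the 24 December 2021 date of the underlying act.
18 months from 11 July 2024 is 11 January 2026.
The pending criminal prosecution from 4 September 2025 to 14 October 2025 tolled the period for 40 days, extending the deadline to 20 February 2026.
The defendant's absence from the jurisdiction from 5 September 2026 to 14 April 2027 began after the period had already run on 20 February 2026, so it has no tolling effect.
No stated provision tolls the period for a pending arbitration, so the interval from 13 December 2025 to 31 May 2026 has no effect on the deadline.
The other events in the timeline have no effect on the limitation period under the stated rules.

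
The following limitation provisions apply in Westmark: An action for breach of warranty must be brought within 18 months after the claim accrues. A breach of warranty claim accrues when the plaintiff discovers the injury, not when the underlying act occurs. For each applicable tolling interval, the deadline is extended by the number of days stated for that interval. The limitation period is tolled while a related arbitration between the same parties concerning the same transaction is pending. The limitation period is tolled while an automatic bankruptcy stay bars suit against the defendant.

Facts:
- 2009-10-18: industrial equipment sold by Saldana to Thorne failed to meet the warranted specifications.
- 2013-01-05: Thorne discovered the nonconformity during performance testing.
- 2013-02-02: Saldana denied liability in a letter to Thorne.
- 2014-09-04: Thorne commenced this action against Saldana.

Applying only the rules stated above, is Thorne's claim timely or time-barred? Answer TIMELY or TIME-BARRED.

TIME-BARRED

Under the discovery rule, the claim accrued on 2013-01-05, when Thorne discovered the injury — not on the 2009-10-18 date of the underlying act.
The untolled deadline — 18 months after 2013-01-05 — is 2014-07-05.
Nothing else in the chronology tolls or restarts the period.
Filing on 2014-09-04 missed the 2014-07-05 deadline — the action is time-barred.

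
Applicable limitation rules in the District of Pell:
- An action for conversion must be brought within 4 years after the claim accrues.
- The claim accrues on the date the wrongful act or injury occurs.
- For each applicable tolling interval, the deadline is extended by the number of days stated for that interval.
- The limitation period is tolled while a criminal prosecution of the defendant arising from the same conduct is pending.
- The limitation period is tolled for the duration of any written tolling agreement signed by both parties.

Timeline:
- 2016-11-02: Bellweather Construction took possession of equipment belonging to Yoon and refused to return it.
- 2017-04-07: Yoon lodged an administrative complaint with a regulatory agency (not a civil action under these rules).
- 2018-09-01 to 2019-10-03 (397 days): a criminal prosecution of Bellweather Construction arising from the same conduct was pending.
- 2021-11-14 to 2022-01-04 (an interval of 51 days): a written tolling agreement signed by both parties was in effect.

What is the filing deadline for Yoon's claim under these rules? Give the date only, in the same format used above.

2022-01-24

The claim accrued on 2016-11-02, when the wrongful act occurred.
The untolled deadline — 4 years after 2016-11-02 — is 2020-11-02.
Because the pending criminal prosecution ran from 2018-09-01 to 2019-10-03, the deadline is extended by 397 days to 2021-12-04.
Because the written tolling agreement ran from 2021-11-14 to 2022-01-04, the deadline is extended by 51 days to 2022-01-24.
The other events in the timeline have no effect on the limitation period under the stated rules.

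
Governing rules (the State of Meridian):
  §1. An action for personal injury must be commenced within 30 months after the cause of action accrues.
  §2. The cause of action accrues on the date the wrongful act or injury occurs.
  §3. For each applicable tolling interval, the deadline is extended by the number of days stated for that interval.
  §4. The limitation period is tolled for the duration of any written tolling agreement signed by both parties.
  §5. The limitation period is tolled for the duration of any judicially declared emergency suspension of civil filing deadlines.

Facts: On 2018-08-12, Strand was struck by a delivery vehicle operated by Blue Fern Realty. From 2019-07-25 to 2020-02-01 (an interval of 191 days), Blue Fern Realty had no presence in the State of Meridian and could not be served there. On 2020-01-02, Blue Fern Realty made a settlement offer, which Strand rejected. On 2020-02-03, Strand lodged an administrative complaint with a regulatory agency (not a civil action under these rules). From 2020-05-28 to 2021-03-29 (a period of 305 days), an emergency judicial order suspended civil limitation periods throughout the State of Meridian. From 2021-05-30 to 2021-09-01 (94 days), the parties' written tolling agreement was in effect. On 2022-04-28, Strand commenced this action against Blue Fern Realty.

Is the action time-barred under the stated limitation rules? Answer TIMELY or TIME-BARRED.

The limitation period began to run on 2018-08-12.
Adding the 30 months base period to 2018-08-12 gives a deadline of 2021-02-12, before any tolling.
The emergency suspension of filing deadlines from 2020-05-28 to 2021-03-29 tolled the period for 305 days, extending the deadline to 2021-12-14.
Because the written tolling agreement ran from 2021-05-30 to 2021-09-01, the deadline is extended by 94 days to 2022-03-18.
The defendant's absence from the jurisdiction from 2019-07-25 to 2020-02-01 does not toll the period, because no stated rule makes the defendant's absence a tolling event.
Nothing else in the chronology tolls or restarts the period.
Strand filed on 2022-04-28, after the 2022-03-18 deadline, so the action is time-barred.

TIME-BARRED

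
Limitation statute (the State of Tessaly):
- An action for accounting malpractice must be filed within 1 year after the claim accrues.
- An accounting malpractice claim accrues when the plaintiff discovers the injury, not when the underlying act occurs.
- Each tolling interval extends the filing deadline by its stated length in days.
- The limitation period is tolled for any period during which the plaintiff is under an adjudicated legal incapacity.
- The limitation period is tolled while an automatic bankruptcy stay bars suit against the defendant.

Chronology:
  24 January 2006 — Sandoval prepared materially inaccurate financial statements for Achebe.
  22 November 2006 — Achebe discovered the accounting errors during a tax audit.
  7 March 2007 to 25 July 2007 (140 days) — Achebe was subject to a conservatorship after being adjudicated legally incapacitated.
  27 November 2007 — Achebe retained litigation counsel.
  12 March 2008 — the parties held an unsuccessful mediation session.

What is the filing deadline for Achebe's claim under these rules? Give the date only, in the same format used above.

10 April 2008

Accrual is tied to discovery, so the period began on 22 November 2006 rather than on 24 January 2006 when the act occurred.
The untolled deadline — 1 year after 22 November 2006 — is 22 November 2007.
Because the plaintiff's legal incapacity ran from 7 March 2007 to 25 July 2007, the deadline is extended by 140 days to 10 April 2008.
The other events in the timeline have no effect on the limitation period under the stated rules.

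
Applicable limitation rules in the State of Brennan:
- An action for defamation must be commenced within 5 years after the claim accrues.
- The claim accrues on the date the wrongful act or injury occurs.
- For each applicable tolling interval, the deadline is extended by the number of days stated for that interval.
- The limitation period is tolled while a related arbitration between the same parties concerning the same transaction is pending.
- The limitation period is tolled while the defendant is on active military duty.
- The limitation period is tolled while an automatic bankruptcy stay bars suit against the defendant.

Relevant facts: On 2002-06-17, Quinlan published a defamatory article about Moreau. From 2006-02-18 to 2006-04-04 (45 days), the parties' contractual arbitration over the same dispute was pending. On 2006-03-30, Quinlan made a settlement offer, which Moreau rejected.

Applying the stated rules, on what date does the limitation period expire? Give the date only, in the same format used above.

2007-08-01

The claim accrued on 2002-06-17, the date of the act.
The untolled deadline — 5 years after 2002-06-17 — is 2007-06-17.
The period was tolled for 45 days by the pending related arbitration (2006-02-18 to 2006-04-04), pushing the deadline to 2007-08-01.
The other events in the timeline have no effect on the limitation period under the stated rules.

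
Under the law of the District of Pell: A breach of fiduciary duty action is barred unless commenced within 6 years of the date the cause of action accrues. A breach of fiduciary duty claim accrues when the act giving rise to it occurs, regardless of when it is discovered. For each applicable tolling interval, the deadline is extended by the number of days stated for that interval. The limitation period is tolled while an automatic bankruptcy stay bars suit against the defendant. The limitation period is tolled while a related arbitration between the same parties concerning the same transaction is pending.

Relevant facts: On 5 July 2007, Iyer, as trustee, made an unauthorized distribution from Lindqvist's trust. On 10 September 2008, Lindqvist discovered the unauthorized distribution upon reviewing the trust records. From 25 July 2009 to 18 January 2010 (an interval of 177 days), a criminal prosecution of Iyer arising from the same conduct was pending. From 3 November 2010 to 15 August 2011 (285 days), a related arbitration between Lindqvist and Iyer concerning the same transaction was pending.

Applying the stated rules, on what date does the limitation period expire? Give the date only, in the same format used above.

Because the rule ties accrual to occurrence, the claim accrued on 5 July 2007, not on the 10 September 2008 discovery date.
Adding the 6 years base period to 5 July 2007 gives a deadline of 5 July 2013, before any tolling.
The pending related arbitration from 3 November 2010 to 15 August 2011 tolled the period for 285 days, extending the deadline to 16 April 2014.
No stated provision tolls the period for a criminal prosecution, so the interval from 25 July 2009 to 18 January 2010 has no effect on the deadline.

16 April 2014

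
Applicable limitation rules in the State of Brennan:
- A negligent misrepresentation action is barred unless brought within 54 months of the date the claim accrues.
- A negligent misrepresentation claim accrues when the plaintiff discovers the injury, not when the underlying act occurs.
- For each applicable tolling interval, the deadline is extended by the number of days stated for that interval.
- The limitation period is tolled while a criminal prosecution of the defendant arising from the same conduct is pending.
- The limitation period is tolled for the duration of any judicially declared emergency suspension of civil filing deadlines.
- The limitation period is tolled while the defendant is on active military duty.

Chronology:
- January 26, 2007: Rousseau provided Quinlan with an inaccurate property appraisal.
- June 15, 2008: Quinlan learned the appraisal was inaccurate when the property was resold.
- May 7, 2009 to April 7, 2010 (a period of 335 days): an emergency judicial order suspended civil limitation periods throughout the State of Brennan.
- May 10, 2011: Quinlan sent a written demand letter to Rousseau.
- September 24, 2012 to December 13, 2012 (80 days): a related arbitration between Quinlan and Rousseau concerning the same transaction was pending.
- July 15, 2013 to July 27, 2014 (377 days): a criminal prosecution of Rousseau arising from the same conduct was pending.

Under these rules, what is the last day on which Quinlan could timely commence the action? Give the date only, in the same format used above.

November 27, 2014

Accrual is tied to discovery, so the period began on June 15, 2008 rather than on January 26, 2007 when the act occurred.
54 months from June 15, 2008 is December 15, 2012.
The period was tolled for 335 days by the emergency suspension of filing deadlines (May 7, 2009 to April 7, 2010), pushing the deadline to November 15, 2013.
Because the pending criminal prosecution ran from July 15, 2013 to July 27, 2014, the deadline is extended by 377 days to November 27, 2014.
No stated provision tolls the period for a pending arbitration, so the interval from September 24, 2012 to December 13, 2012 has no effect on the deadline.
None of the other events listed affects the running of the period under the stated rules.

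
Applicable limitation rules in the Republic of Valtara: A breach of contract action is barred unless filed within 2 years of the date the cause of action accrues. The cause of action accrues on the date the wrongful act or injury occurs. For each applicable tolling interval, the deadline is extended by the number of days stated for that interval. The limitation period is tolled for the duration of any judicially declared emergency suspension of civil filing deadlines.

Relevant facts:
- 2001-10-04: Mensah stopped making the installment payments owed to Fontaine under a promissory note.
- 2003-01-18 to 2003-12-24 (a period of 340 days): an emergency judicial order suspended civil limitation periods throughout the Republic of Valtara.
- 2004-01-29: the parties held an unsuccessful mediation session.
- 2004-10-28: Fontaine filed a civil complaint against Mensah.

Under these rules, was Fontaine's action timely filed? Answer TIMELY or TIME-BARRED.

The claim accrued on 2001-10-04, when the wrongful act occurred.
2 years from 2001-10-04 is 2003-10-04.
The emergency suspension of filing deadlines from 2003-01-18 to 2003-12-24 tolled the period for 340 days, extending the deadline to 2004-09-08.
Nothing else in the chronology tolls or restarts the period.
Filing on 2004-10-28 missed the 2004-09-08 deadline — the action is time-barred.

TIME-BARRED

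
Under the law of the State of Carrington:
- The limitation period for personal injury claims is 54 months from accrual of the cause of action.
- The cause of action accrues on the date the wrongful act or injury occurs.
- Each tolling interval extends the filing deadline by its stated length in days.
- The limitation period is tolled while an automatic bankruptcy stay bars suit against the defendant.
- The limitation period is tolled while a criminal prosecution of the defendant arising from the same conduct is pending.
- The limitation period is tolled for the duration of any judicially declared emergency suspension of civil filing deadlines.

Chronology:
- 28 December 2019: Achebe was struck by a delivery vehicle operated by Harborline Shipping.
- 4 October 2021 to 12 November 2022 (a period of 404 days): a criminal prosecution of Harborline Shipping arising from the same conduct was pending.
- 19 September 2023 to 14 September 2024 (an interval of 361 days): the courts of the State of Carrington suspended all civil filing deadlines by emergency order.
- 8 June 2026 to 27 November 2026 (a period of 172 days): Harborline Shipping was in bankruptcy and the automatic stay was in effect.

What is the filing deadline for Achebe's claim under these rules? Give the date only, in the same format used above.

The limitation period began to run on 28 December 2019.
The untolled deadline — 54 months after 28 December 2019 — is 28 June 2024.
The period was tolled for 404 days by the pending criminal prosecution (4 October 2021 to 12 November 2022), pushing the deadline to 6 August 2025.
The period was tolled for 361 days by the emergency suspension of filing deadlines (19 September 2023 to 14 September 2024), pushing the deadline to 2 August 2026.
The period was tolled for 172 days by the automatic bankruptcy stay (8 June 2026 to 27 November 2026), pushing the deadline to 21 January 2027.

21 January 2027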